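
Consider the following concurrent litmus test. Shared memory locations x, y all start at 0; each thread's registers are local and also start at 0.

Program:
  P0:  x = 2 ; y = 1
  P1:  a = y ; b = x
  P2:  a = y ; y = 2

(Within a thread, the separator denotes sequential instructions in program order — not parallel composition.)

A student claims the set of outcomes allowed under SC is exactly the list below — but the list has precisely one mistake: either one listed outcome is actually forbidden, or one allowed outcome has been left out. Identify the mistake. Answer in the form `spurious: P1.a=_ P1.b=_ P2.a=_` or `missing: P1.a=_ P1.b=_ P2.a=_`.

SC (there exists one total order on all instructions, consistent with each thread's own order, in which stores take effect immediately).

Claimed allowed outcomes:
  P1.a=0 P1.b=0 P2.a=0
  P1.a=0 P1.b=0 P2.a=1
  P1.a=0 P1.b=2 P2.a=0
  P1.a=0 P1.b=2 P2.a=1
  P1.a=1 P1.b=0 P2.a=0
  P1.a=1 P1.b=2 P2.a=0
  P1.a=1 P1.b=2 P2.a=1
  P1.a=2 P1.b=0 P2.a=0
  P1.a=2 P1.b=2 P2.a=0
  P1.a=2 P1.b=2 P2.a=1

outcome vector order: (P1.a,P1.b,P2.a)
under SC → (0,0,0) (0,0,1) (0,2,0) (0,2,1) (1,2,0) (1,2,1) (2,0,0) (2,2,0) (2,2,1)
claimed∖SC = {(1,0,0)}

spurious: P1.a=1 P1.b=0 P2.a=0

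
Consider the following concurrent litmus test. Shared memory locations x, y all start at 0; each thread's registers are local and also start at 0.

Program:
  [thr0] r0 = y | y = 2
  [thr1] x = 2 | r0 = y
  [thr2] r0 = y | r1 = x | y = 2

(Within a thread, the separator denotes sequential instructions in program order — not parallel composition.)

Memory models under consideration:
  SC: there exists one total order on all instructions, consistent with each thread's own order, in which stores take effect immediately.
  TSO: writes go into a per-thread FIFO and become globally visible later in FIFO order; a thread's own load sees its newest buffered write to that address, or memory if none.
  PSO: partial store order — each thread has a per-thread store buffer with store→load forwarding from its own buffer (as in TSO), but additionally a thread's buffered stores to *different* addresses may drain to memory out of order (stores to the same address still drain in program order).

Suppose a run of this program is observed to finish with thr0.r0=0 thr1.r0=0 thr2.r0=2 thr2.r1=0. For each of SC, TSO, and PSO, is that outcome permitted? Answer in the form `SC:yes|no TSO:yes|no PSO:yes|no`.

outcome vector order: (thr0.r0,thr1.r0,thr2.r0,thr2.r1)
SC (11): 0000 0002 0022 0200 0202 0220 0222 2000 2002 2200 2202
TSO (12): 0000 0002 0020 0022 0200 0202 0220 0222 2000 2002 2200 2202
PSO (12): 0000 0002 0020 0022 0200 0202 0220 0222 2000 2002 2200 2202
target 0020 ∈ {TSO,PSO}

SC:no TSO:yes PSO:yes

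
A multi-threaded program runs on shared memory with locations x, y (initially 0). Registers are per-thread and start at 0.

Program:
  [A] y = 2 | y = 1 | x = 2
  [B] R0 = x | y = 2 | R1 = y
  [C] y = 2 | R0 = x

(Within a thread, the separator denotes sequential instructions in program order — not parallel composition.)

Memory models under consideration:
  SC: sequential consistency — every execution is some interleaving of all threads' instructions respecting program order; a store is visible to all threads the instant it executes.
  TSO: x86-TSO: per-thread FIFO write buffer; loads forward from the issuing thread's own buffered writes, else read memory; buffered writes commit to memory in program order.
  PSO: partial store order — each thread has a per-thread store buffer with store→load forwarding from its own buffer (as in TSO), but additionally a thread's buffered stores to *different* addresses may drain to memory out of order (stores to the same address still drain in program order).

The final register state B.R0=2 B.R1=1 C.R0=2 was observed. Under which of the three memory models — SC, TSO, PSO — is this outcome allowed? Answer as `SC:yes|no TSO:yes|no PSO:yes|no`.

outcome vector order: (B.R0,B.R1,C.R0)
under SC → 010 012 020 022 220 222
under TSO → 010 012 020 022 220 222
under PSO → 010 012 020 022 210 212 220 222
target 212 ∈ {PSO}

SC:no TSO:no PSO:yes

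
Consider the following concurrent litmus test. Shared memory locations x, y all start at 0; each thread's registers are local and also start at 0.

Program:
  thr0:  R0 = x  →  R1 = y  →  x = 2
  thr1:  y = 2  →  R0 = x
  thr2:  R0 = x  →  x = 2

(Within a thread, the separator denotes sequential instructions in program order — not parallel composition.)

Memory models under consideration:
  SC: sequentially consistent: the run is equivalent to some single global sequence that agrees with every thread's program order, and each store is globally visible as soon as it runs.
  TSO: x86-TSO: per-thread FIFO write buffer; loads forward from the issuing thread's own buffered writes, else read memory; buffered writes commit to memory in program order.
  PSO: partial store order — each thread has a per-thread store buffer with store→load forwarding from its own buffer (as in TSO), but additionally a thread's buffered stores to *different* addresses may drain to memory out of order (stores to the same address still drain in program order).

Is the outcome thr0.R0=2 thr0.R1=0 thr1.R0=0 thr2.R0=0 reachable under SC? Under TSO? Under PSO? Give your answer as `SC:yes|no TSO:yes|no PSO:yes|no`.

SC:no TSO:yes PSO:yes

outcome vector order: (thr0.R0,thr0.R1,thr1.R0,thr2.R0)
SC: 11 outcomes — {<0 0 0 0>, <0 0 0 2>, <0 0 2 0>, <0 0 2 2>, <0 2 0 0>, <0 2 0 2>, <0 2 2 0>, <0 2 2 2>, <2 0 2 0>, <2 2 0 0>, <2 2 2 0>}
TSO: 12 outcomes — {<0 0 0 0>, <0 0 0 2>, <0 0 2 0>, <0 0 2 2>, <0 2 0 0>, <0 2 0 2>, <0 2 2 0>, <0 2 2 2>, <2 0 0 0>, <2 0 2 0>, <2 2 0 0>, <2 2 2 0>}
PSO: 12 outcomes — {<0 0 0 0>, <0 0 0 2>, <0 0 2 0>, <0 0 2 2>, <0 2 0 0>, <0 2 0 2>, <0 2 2 0>, <0 2 2 2>, <2 0 0 0>, <2 0 2 0>, <2 2 0 0>, <2 2 2 0>}
target <2 0 0 0> ∈ {TSO,PSO}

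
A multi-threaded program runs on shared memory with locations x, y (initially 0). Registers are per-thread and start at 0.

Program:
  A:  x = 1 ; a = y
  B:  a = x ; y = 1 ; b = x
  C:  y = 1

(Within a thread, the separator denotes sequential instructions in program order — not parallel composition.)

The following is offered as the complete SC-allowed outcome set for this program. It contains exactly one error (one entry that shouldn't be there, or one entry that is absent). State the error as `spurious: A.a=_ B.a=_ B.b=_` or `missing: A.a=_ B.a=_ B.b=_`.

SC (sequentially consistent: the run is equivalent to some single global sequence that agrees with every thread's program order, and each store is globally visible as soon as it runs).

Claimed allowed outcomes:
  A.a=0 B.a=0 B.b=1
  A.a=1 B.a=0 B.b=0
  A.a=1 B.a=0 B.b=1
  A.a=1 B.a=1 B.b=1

missing: A.a=0 B.a=1 B.b=1

outcome vector order: (A.a,B.a,B.b)
under SC → <0 0 1>, <0 1 1>, <1 0 0>, <1 0 1>, <1 1 1>
SC∖claimed = {<0 1 1>}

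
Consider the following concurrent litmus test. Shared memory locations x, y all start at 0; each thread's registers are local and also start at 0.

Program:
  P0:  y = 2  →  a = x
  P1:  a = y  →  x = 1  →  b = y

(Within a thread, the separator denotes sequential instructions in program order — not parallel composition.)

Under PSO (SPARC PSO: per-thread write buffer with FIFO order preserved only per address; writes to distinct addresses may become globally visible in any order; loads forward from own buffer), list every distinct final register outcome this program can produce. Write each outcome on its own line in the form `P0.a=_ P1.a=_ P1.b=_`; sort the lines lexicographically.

P0.a=0 P1.a=0 P1.b=0
P0.a=0 P1.a=0 P1.b=2
P0.a=0 P1.a=2 P1.b=2
P0.a=1 P1.a=0 P1.b=0
P0.a=1 P1.a=0 P1.b=2
P0.a=1 P1.a=2 P1.b=2

outcome vector order: (P0.a,P1.a,P1.b)
|PSO outcomes| = 6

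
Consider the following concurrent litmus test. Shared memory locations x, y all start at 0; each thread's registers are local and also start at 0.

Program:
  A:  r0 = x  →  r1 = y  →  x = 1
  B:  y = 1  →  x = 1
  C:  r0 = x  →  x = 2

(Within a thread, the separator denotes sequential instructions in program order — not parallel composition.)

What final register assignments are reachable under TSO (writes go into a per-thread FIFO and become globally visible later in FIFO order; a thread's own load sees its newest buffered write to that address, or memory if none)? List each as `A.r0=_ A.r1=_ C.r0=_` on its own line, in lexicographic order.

A.r0=0 A.r1=0 C.r0=0
A.r0=0 A.r1=0 C.r0=1
A.r0=0 A.r1=1 C.r0=0
A.r0=0 A.r1=1 C.r0=1
A.r0=1 A.r1=1 C.r0=0
A.r0=1 A.r1=1 C.r0=1
A.r0=2 A.r1=0 C.r0=0
A.r0=2 A.r1=1 C.r0=0
A.r0=2 A.r1=1 C.r0=1

outcome vector order: (A.r0,A.r1,C.r0)
|TSO outcomes| = 9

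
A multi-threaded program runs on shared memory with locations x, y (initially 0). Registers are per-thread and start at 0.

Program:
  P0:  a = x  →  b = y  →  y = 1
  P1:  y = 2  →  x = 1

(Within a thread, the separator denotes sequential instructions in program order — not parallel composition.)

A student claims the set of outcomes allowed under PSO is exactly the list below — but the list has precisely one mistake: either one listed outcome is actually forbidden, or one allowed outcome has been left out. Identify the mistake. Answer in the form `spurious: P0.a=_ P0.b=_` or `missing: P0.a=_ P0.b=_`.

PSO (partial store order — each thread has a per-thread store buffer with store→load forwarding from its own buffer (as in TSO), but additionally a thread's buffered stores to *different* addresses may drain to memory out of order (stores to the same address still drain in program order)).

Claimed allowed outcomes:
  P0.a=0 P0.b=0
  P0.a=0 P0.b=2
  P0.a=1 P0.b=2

missing: P0.a=1 P0.b=0

outcome vector order: (P0.a,P0.b)
PSO (4): <0 0>; <0 2>; <1 0>; <1 2>
PSO∖claimed = {<1 0>}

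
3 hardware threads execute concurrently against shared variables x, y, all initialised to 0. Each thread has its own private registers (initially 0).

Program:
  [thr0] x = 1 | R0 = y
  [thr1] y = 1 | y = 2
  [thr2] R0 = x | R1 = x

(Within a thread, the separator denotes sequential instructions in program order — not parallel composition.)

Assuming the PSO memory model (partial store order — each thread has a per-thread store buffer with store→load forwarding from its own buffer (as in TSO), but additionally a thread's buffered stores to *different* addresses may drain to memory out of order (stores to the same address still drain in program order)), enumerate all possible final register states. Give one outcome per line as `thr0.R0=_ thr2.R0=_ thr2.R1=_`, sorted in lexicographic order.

thr0.R0=0 thr2.R0=0 thr2.R1=0
thr0.R0=0 thr2.R0=0 thr2.R1=1
thr0.R0=0 thr2.R0=1 thr2.R1=1
thr0.R0=1 thr2.R0=0 thr2.R1=0
thr0.R0=1 thr2.R0=0 thr2.R1=1
thr0.R0=1 thr2.R0=1 thr2.R1=1
thr0.R0=2 thr2.R0=0 thr2.R1=0
thr0.R0=2 thr2.R0=0 thr2.R1=1
thr0.R0=2 thr2.R0=1 thr2.R1=1

outcome vector order: (thr0.R0,thr2.R0,thr2.R1)
|PSO outcomes| = 9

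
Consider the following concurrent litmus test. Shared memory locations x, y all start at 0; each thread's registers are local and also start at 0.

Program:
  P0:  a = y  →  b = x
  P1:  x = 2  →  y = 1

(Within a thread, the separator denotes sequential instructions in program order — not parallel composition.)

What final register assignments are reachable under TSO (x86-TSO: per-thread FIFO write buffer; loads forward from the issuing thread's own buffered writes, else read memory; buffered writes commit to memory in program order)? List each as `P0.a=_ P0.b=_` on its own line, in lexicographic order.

P0.a=0 P0.b=0
P0.a=0 P0.b=2
P0.a=1 P0.b=2

outcome vector order: (P0.a,P0.b)
|TSO outcomes| = 3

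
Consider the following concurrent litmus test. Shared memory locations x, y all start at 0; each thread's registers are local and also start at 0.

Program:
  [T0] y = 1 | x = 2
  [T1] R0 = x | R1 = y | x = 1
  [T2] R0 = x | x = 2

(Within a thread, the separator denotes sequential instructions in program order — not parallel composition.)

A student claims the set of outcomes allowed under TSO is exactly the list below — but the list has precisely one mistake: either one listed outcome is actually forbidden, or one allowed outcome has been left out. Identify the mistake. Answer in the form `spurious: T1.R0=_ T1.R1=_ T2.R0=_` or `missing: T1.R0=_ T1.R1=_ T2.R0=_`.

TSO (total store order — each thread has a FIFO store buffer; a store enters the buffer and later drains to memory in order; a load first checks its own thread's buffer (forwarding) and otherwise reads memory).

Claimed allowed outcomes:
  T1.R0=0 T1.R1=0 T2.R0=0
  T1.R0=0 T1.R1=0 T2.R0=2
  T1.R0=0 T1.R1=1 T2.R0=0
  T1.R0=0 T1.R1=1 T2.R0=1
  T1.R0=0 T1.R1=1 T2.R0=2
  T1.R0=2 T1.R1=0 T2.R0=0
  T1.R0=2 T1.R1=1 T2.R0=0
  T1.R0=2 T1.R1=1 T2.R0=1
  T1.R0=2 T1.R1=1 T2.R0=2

outcome vector order: (T1.R0,T1.R1,T2.R0)
[TSO] allowed = {<0 0 0> <0 0 1> <0 0 2> <0 1 0> <0 1 1> <0 1 2> <2 0 0> <2 1 0> <2 1 1> <2 1 2>}
TSO∖claimed = {<0 0 1>}

missing: T1.R0=0 T1.R1=0 T2.R0=1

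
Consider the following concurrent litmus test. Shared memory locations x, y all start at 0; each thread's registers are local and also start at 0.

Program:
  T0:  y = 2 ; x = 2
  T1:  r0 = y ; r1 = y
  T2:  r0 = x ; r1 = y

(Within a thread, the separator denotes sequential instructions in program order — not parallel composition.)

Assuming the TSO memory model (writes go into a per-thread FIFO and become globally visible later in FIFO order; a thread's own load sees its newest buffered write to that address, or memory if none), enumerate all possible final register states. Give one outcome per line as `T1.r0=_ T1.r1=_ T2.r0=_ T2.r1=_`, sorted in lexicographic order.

outcome vector order: (T1.r0,T1.r1,T2.r0,T2.r1)
|TSO outcomes| = 9

T1.r0=0 T1.r1=0 T2.r0=0 T2.r1=0
T1.r0=0 T1.r1=0 T2.r0=0 T2.r1=2
T1.r0=0 T1.r1=0 T2.r0=2 T2.r1=2
T1.r0=0 T1.r1=2 T2.r0=0 T2.r1=0
T1.r0=0 T1.r1=2 T2.r0=0 T2.r1=2
T1.r0=0 T1.r1=2 T2.r0=2 T2.r1=2
T1.r0=2 T1.r1=2 T2.r0=0 T2.r1=0
T1.r0=2 T1.r1=2 T2.r0=0 T2.r1=2
T1.r0=2 T1.r1=2 T2.r0=2 T2.r1=2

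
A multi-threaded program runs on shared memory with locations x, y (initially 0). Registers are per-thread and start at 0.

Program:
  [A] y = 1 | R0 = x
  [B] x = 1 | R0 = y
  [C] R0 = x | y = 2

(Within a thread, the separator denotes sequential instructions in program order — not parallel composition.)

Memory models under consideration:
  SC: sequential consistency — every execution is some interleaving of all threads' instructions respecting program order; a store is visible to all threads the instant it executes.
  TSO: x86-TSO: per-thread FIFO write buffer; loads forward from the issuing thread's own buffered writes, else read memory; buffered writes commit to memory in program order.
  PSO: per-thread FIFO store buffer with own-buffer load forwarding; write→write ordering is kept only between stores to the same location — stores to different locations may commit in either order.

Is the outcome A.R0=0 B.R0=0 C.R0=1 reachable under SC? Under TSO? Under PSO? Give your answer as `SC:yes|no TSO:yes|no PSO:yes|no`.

SC:no TSO:yes PSO:yes

outcome vector order: (A.R0,B.R0,C.R0)
SC (10): 010; 011; 020; 021; 100; 101; 110; 111; 120; 121
TSO (12): 000; 001; 010; 011; 020; 021; 100; 101; 110; 111; 120; 121
PSO (12): 000; 001; 010; 011; 020; 021; 100; 101; 110; 111; 120; 121
target 001 ∈ {TSO,PSO}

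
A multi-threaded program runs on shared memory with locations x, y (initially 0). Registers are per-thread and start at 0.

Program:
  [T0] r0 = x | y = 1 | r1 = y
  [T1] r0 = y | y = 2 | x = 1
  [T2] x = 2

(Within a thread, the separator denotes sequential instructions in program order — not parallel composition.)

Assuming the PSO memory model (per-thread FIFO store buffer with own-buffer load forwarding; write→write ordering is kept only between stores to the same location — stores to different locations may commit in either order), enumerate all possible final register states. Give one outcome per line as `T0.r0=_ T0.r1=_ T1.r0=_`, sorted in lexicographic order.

T0.r0=0 T0.r1=1 T1.r0=0
T0.r0=0 T0.r1=1 T1.r0=1
T0.r0=0 T0.r1=2 T1.r0=0
T0.r0=0 T0.r1=2 T1.r0=1
T0.r0=1 T0.r1=1 T1.r0=0
T0.r0=1 T0.r1=2 T1.r0=0
T0.r0=2 T0.r1=1 T1.r0=0
T0.r0=2 T0.r1=1 T1.r0=1
T0.r0=2 T0.r1=2 T1.r0=0
T0.r0=2 T0.r1=2 T1.r0=1

outcome vector order: (T0.r0,T0.r1,T1.r0)
|PSO outcomes| = 10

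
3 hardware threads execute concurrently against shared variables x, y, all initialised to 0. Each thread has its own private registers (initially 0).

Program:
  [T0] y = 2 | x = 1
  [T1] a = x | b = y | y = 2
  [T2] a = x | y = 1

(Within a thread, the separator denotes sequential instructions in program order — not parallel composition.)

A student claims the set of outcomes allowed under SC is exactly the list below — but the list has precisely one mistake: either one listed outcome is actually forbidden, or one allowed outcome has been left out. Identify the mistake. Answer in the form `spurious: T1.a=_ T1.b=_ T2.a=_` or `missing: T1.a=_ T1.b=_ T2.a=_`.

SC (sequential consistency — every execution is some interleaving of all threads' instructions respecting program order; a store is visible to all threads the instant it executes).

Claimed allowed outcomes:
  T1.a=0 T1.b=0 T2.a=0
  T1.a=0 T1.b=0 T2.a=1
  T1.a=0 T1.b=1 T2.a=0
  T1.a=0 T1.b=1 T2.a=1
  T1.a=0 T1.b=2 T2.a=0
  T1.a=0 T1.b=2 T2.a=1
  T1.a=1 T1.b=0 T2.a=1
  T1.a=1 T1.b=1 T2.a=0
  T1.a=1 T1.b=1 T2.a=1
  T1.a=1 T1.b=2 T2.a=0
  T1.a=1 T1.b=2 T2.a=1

outcome vector order: (T1.a,T1.b,T2.a)
[SC] allowed = {0/0/0; 0/0/1; 0/1/0; 0/1/1; 0/2/0; 0/2/1; 1/1/0; 1/1/1; 1/2/0; 1/2/1}
claimed∖SC = {1/0/1}

spurious: T1.a=1 T1.b=0 T2.a=1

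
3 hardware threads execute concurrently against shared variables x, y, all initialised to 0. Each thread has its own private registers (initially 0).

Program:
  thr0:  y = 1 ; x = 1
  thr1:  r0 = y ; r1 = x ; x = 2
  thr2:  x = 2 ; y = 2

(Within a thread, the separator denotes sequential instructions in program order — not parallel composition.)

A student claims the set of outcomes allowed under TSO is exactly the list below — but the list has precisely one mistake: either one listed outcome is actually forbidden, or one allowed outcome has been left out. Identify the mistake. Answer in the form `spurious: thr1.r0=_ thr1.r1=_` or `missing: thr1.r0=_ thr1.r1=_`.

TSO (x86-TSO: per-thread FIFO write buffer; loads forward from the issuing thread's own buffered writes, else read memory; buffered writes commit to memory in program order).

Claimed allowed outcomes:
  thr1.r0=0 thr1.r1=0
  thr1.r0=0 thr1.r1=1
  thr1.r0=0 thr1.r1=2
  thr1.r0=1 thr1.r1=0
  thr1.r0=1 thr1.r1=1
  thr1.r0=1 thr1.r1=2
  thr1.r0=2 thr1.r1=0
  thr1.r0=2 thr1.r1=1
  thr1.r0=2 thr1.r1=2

outcome vector order: (thr1.r0,thr1.r1)
TSO: 8 outcomes — {<0 0>, <0 1>, <0 2>, <1 0>, <1 1>, <1 2>, <2 1>, <2 2>}
claimed∖TSO = {<2 0>}

spurious: thr1.r0=2 thr1.r1=0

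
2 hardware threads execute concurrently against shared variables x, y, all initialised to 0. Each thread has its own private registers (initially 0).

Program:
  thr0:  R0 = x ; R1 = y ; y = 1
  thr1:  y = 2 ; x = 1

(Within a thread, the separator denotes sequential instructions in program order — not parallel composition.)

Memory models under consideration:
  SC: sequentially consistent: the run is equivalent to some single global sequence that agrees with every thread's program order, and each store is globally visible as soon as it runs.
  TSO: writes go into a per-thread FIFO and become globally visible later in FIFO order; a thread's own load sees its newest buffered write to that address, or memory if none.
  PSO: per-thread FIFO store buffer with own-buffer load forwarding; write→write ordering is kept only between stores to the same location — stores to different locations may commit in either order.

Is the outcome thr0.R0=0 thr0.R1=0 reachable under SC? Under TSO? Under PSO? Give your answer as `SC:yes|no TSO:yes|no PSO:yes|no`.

SC:yes TSO:yes PSO:yes

outcome vector order: (thr0.R0,thr0.R1)
SC (3): 0/0; 0/2; 1/2
TSO (3): 0/0; 0/2; 1/2
PSO (4): 0/0; 0/2; 1/0; 1/2
target 0/0 ∈ {SC,TSO,PSO}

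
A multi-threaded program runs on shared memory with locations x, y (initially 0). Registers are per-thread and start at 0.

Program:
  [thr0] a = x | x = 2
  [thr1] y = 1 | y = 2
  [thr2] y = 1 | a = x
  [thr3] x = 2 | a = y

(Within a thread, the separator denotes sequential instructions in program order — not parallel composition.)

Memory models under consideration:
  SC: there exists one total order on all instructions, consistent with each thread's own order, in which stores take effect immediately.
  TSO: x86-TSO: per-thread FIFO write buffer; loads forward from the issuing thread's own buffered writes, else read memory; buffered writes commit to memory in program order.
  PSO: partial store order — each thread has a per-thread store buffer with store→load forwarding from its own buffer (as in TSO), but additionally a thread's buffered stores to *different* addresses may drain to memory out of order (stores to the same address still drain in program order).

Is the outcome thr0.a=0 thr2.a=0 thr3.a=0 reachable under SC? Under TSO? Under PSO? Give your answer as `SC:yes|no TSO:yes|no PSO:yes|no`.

outcome vector order: (thr0.a,thr2.a,thr3.a)
[SC] allowed = {001; 002; 020; 021; 022; 201; 202; 220; 221; 222}
[TSO] allowed = {000; 001; 002; 020; 021; 022; 200; 201; 202; 220; 221; 222}
[PSO] allowed = {000; 001; 002; 020; 021; 022; 200; 201; 202; 220; 221; 222}
target 000 ∈ {TSO,PSO}

SC:no TSO:yes PSO:yes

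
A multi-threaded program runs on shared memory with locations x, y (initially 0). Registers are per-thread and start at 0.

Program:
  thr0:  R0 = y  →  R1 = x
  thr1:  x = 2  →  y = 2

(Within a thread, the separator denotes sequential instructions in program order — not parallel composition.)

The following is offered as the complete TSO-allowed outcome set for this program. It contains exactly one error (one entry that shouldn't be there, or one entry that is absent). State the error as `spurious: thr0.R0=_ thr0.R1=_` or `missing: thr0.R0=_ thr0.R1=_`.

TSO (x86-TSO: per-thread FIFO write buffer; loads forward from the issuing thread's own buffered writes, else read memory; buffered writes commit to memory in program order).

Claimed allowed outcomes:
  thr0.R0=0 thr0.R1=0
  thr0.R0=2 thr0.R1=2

missing: thr0.R0=0 thr0.R1=2

outcome vector order: (thr0.R0,thr0.R1)
TSO (3): 00; 02; 22
TSO∖claimed = {02}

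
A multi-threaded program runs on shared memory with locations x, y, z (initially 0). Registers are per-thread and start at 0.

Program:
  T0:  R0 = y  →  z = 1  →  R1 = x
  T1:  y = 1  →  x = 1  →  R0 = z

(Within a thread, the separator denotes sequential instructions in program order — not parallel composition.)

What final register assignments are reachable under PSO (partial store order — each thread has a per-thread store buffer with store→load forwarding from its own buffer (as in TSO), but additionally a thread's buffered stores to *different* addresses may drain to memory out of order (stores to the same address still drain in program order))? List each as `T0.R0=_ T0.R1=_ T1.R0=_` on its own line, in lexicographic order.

outcome vector order: (T0.R0,T0.R1,T1.R0)
|PSO outcomes| = 8

T0.R0=0 T0.R1=0 T1.R0=0
T0.R0=0 T0.R1=0 T1.R0=1
T0.R0=0 T0.R1=1 T1.R0=0
T0.R0=0 T0.R1=1 T1.R0=1
T0.R0=1 T0.R1=0 T1.R0=0
T0.R0=1 T0.R1=0 T1.R0=1
T0.R0=1 T0.R1=1 T1.R0=0
T0.R0=1 T0.R1=1 T1.R0=1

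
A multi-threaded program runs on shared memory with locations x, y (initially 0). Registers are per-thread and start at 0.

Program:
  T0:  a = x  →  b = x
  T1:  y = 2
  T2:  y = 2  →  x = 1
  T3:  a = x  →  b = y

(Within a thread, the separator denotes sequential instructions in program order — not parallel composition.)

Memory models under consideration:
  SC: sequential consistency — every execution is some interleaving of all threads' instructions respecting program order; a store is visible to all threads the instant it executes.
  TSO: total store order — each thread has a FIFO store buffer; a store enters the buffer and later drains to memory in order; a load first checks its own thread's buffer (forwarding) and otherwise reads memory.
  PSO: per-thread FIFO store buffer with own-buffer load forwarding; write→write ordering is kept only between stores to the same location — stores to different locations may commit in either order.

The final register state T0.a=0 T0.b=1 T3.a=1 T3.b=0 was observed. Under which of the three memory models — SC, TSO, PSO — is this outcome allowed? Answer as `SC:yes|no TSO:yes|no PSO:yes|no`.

outcome vector order: (T0.a,T0.b,T3.a,T3.b)
SC (9): 0000; 0002; 0012; 0100; 0102; 0112; 1100; 1102; 1112
TSO (9): 0000; 0002; 0012; 0100; 0102; 0112; 1100; 1102; 1112
PSO (12): 0000; 0002; 0010; 0012; 0100; 0102; 0110; 0112; 1100; 1102; 1110; 1112
target 0110 ∈ {PSO}

SC:no TSO:no PSO:yes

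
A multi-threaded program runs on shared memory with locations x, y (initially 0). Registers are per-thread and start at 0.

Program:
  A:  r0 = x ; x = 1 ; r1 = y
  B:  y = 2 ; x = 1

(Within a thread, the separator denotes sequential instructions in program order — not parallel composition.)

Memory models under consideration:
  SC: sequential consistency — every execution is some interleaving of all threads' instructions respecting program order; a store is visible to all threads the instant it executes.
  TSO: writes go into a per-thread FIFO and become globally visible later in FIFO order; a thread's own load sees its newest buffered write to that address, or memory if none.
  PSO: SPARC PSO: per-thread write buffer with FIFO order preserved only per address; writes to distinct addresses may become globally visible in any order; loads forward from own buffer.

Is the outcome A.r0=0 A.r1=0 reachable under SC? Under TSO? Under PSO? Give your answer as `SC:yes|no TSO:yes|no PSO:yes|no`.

SC:yes TSO:yes PSO:yes

outcome vector order: (A.r0,A.r1)
SC (3): 0/0, 0/2, 1/2
TSO (3): 0/0, 0/2, 1/2
PSO (4): 0/0, 0/2, 1/0, 1/2
target 0/0 ∈ {SC,TSO,PSO}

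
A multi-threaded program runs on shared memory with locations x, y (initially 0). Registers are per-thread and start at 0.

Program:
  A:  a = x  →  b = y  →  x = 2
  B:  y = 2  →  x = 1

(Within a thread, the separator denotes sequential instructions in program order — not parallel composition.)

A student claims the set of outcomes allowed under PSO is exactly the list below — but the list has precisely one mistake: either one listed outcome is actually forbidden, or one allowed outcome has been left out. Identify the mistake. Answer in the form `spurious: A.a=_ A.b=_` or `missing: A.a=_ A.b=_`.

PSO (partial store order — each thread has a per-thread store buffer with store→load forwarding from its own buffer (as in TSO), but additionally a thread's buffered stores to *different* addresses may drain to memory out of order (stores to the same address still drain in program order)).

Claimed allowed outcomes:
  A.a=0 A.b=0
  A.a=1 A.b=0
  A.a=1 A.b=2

outcome vector order: (A.a,A.b)
PSO (4): (0,0), (0,2), (1,0), (1,2)
PSO∖claimed = {(0,2)}

missing: A.a=0 A.b=2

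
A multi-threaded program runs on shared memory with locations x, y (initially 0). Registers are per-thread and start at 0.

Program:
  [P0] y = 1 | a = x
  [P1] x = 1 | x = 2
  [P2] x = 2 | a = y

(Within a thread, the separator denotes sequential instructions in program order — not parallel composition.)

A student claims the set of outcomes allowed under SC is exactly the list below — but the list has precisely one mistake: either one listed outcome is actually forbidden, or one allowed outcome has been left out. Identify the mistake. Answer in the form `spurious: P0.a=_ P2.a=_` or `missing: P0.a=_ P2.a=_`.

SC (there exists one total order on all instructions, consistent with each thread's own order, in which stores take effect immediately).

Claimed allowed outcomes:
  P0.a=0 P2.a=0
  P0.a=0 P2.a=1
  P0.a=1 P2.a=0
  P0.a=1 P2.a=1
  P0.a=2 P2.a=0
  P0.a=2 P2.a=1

spurious: P0.a=0 P2.a=0

outcome vector order: (P0.a,P2.a)
SC (5): 0/1 1/0 1/1 2/0 2/1
claimed∖SC = {0/0}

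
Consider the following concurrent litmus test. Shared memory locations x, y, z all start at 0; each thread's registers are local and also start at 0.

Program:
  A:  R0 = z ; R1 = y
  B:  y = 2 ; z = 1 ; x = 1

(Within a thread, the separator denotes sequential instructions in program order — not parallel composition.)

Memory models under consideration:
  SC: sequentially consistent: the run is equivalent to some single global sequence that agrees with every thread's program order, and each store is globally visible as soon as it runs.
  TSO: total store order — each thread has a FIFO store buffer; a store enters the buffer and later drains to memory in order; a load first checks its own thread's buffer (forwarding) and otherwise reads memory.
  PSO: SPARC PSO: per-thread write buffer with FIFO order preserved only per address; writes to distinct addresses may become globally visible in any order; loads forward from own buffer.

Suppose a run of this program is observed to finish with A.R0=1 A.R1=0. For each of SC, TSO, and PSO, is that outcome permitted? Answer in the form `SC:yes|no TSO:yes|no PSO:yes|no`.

SC:no TSO:no PSO:yes

outcome vector order: (A.R0,A.R1)
under SC → <0 0>, <0 2>, <1 2>
under TSO → <0 0>, <0 2>, <1 2>
under PSO → <0 0>, <0 2>, <1 0>, <1 2>
target <1 0> ∈ {PSO}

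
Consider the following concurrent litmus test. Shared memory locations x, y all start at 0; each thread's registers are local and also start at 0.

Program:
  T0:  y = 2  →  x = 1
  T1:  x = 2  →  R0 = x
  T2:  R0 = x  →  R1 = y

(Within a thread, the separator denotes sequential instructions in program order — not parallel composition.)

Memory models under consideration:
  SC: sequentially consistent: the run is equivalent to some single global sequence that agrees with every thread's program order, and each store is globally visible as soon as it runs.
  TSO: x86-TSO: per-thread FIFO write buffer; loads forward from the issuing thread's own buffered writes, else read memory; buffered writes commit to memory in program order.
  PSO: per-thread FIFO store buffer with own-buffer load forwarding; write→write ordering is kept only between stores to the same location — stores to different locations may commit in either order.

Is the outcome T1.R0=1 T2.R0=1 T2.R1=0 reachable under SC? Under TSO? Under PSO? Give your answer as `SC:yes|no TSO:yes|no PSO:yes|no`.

SC:no TSO:no PSO:yes

outcome vector order: (T1.R0,T2.R0,T2.R1)
[SC] allowed = {100, 102, 112, 120, 122, 200, 202, 212, 220, 222}
[TSO] allowed = {100, 102, 112, 120, 122, 200, 202, 212, 220, 222}
[PSO] allowed = {100, 102, 110, 112, 120, 122, 200, 202, 210, 212, 220, 222}
target 110 ∈ {PSO}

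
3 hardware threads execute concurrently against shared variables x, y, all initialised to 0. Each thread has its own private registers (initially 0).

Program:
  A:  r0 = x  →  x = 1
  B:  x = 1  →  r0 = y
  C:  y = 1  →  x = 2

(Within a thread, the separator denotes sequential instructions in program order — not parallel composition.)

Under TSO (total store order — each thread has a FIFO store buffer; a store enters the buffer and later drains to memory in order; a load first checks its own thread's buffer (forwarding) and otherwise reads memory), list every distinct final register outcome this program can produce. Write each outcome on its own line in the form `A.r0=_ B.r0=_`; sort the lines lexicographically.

A.r0=0 B.r0=0
A.r0=0 B.r0=1
A.r0=1 B.r0=0
A.r0=1 B.r0=1
A.r0=2 B.r0=0
A.r0=2 B.r0=1

outcome vector order: (A.r0,B.r0)
|TSO outcomes| = 6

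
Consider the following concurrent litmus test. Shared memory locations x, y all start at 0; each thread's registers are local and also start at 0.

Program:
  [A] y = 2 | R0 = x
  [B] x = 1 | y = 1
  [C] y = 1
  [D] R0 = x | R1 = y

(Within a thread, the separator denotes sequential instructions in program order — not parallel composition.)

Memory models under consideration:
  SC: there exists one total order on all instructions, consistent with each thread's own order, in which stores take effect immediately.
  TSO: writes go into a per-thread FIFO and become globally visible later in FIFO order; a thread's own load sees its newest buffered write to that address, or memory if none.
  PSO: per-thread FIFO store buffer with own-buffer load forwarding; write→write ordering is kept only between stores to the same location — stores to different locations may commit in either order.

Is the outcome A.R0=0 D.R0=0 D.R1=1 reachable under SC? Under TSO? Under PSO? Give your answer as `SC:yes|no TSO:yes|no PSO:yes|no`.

outcome vector order: (A.R0,D.R0,D.R1)
SC: 11 outcomes — {000, 001, 002, 011, 012, 100, 101, 102, 110, 111, 112}
TSO: 12 outcomes — {000, 001, 002, 010, 011, 012, 100, 101, 102, 110, 111, 112}
PSO: 12 outcomes — {000, 001, 002, 010, 011, 012, 100, 101, 102, 110, 111, 112}
target 001 ∈ {SC,TSO,PSO}

SC:yes TSO:yes PSO:yes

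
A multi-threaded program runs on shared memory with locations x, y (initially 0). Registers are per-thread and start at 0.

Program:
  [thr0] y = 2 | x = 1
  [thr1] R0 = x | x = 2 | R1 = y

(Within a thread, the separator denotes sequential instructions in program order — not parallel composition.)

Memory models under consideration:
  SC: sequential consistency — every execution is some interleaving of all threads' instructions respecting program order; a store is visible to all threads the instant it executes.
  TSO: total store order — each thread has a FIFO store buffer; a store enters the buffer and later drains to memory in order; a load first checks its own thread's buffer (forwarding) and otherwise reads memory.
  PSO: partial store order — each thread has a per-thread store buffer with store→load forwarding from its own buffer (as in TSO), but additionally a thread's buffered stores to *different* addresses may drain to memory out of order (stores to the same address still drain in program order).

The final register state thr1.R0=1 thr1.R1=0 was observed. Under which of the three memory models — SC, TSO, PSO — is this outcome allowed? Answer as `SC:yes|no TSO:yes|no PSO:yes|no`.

outcome vector order: (thr1.R0,thr1.R1)
under SC → 00, 02, 12
under TSO → 00, 02, 12
under PSO → 00, 02, 10, 12
target 10 ∈ {PSO}

SC:no TSO:no PSO:yes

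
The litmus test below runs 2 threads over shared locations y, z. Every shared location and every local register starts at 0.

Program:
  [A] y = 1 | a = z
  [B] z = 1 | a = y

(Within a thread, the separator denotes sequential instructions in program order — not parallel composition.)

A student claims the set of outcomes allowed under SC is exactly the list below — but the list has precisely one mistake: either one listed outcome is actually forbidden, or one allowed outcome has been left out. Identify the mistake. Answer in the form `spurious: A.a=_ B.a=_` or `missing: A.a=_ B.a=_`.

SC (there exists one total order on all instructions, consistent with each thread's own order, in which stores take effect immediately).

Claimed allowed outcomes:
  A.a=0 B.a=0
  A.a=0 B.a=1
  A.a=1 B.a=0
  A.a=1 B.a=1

spurious: A.a=0 B.a=0

outcome vector order: (A.a,B.a)
under SC → (0,1), (1,0), (1,1)
claimed∖SC = {(0,0)}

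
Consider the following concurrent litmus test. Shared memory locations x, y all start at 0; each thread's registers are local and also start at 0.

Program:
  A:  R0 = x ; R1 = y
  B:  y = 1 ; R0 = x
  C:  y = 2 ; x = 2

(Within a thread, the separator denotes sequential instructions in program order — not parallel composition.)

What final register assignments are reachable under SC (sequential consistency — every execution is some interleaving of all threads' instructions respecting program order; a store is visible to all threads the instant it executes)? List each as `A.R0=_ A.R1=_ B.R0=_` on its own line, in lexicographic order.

A.R0=0 A.R1=0 B.R0=0
A.R0=0 A.R1=0 B.R0=2
A.R0=0 A.R1=1 B.R0=0
A.R0=0 A.R1=1 B.R0=2
A.R0=0 A.R1=2 B.R0=0
A.R0=0 A.R1=2 B.R0=2
A.R0=2 A.R1=1 B.R0=0
A.R0=2 A.R1=1 B.R0=2
A.R0=2 A.R1=2 B.R0=0
A.R0=2 A.R1=2 B.R0=2

outcome vector order: (A.R0,A.R1,B.R0)
|SC outcomes| = 10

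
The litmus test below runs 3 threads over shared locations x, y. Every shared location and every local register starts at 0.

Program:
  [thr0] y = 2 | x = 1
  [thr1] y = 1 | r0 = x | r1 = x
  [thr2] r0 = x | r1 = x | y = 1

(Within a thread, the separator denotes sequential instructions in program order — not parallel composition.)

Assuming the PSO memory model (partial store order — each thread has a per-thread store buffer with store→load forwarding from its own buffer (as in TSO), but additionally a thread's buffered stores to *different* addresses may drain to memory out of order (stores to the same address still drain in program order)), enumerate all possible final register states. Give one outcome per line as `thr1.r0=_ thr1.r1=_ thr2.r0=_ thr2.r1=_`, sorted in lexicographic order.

outcome vector order: (thr1.r0,thr1.r1,thr2.r0,thr2.r1)
|PSO outcomes| = 9

thr1.r0=0 thr1.r1=0 thr2.r0=0 thr2.r1=0
thr1.r0=0 thr1.r1=0 thr2.r0=0 thr2.r1=1
thr1.r0=0 thr1.r1=0 thr2.r0=1 thr2.r1=1
thr1.r0=0 thr1.r1=1 thr2.r0=0 thr2.r1=0
thr1.r0=0 thr1.r1=1 thr2.r0=0 thr2.r1=1
thr1.r0=0 thr1.r1=1 thr2.r0=1 thr2.r1=1
thr1.r0=1 thr1.r1=1 thr2.r0=0 thr2.r1=0
thr1.r0=1 thr1.r1=1 thr2.r0=0 thr2.r1=1
thr1.r0=1 thr1.r1=1 thr2.r0=1 thr2.r1=1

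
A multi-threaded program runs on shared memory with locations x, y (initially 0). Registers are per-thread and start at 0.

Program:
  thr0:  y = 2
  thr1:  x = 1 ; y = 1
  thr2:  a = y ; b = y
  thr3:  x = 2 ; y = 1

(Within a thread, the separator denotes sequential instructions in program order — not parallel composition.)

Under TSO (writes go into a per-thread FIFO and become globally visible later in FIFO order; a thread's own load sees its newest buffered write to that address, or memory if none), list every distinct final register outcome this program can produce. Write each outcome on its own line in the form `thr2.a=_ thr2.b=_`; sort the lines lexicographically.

outcome vector order: (thr2.a,thr2.b)
|TSO outcomes| = 7

thr2.a=0 thr2.b=0
thr2.a=0 thr2.b=1
thr2.a=0 thr2.b=2
thr2.a=1 thr2.b=1
thr2.a=1 thr2.b=2
thr2.a=2 thr2.b=1
thr2.a=2 thr2.b=2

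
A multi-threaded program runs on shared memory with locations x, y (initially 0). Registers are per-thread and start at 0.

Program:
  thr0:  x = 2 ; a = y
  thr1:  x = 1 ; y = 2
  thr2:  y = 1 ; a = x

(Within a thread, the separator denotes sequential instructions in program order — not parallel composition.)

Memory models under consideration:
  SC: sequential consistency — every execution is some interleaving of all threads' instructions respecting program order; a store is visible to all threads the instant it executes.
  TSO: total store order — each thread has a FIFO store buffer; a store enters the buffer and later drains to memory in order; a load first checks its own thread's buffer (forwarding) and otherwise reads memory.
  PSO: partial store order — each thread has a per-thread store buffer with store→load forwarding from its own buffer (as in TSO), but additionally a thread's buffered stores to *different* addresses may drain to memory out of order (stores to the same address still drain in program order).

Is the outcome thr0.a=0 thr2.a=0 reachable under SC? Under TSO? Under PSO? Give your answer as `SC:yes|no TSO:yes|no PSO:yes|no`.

SC:no TSO:yes PSO:yes

outcome vector order: (thr0.a,thr2.a)
under SC → 01 02 10 11 12 20 21 22
under TSO → 00 01 02 10 11 12 20 21 22
under PSO → 00 01 02 10 11 12 20 21 22
target 00 ∈ {TSO,PSO}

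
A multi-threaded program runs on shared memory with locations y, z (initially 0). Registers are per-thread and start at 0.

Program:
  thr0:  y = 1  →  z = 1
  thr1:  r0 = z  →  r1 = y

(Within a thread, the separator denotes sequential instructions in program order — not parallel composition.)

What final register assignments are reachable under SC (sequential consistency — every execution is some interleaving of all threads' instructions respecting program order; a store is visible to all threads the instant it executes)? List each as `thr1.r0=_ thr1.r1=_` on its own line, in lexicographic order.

thr1.r0=0 thr1.r1=0
thr1.r0=0 thr1.r1=1
thr1.r0=1 thr1.r1=1

outcome vector order: (thr1.r0,thr1.r1)
|SC outcomes| = 3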